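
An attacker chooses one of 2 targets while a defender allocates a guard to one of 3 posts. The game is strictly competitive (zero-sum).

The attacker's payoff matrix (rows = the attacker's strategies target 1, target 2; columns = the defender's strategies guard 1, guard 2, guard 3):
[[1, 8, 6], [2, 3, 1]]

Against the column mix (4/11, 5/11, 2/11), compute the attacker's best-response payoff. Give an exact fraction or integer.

target 1: (1)·(4/11) + (8)·(5/11) + (6)·(2/11) = 56/11.
target 2: (2)·(4/11) + (3)·(5/11) + (1)·(2/11) = 25/11.
The best pure response is target 1 with expected payoff 56/11.

56/11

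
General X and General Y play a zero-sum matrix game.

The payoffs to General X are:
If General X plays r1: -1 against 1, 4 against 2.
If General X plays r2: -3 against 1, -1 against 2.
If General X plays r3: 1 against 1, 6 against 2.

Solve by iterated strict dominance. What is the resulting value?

Column 2 is strictly dominated by 1 for General Y (-1<4, -3<-1, 1<6); eliminate 2.
Row r1 is strictly dominated by row r3 (1>-1); eliminate r1.
Row r2 is strictly dominated by row r3 (1>-3); eliminate r2.
Only (r3, 1) remains, with payoff 1.

1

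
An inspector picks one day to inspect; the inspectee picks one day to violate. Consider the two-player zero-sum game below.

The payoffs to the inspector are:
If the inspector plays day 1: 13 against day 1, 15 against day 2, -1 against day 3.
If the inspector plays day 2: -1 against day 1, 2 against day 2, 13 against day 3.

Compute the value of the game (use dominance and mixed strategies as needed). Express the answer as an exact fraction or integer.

Column day 2 is strictly dominated by day 1 for the inspectee (it gives the inspector more in every row).
The remaining 2×2 game on (day 1, day 2) × (day 1, day 3) has no saddle point. Let the inspector play day 1 with probability p; indifference gives 13p − (1−p) = −p + 13(1−p), so p = 1/2.
Similarly the inspectee's optimal q on day 1 is 1/2, and the value is 13·(1/2) + (-1)·(1/2) = 6.

6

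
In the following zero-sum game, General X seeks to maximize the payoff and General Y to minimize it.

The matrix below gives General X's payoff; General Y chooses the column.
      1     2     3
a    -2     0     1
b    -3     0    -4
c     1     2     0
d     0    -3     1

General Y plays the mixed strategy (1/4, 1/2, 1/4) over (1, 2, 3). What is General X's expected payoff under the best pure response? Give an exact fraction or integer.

5/4

a: (-2)·(1/4) + (0)·(1/2) + (1)·(1/4) = -1/4.
b: (-3)·(1/4) + (0)·(1/2) + (-4)·(1/4) = -7/4.
c: (1)·(1/4) + (2)·(1/2) + (0)·(1/4) = 5/4.
d: (0)·(1/4) + (-3)·(1/2) + (1)·(1/4) = -5/4.
The best pure response is c with expected payoff 5/4.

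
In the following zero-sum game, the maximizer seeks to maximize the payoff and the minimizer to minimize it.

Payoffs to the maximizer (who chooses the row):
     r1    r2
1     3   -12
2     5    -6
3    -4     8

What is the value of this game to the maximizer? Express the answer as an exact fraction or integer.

Row 1 is strictly dominated by row 2, so the maximizer never plays it.
The remaining 2×2 game on (2, 3) × (r1, r2) has no saddle point. Let the maximizer play 2 with probability p; indifference gives 5p − 4(1−p) = −6p + 8(1−p), so p = 12/23.
Similarly the minimizer's optimal q on r1 is 14/23, and the value is 5·(14/23) + (-6)·(9/23) = 16/23.

16/23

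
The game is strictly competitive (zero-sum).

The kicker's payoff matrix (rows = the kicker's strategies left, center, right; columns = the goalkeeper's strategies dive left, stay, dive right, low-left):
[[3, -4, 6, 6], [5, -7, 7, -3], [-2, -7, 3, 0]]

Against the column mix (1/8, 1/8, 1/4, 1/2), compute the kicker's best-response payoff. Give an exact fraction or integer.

left: (3)·(1/8) + (-4)·(1/8) + (6)·(1/4) + (6)·(1/2) = 35/8.
center: (5)·(1/8) + (-7)·(1/8) + (7)·(1/4) + (-3)·(1/2) = 0.
right: (-2)·(1/8) + (-7)·(1/8) + (3)·(1/4) + (0)·(1/2) = -3/8.
The best pure response is left with expected payoff 35/8.

35/8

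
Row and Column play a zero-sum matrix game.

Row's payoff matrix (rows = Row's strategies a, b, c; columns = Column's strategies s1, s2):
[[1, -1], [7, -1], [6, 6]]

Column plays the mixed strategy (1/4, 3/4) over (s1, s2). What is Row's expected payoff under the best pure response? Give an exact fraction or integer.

6

a: (1)·(1/4) + (-1)·(3/4) = -1/2.
b: (7)·(1/4) + (-1)·(3/4) = 1.
c: (6)·(1/4) + (6)·(3/4) = 6.
The best pure response is c with expected payoff 6.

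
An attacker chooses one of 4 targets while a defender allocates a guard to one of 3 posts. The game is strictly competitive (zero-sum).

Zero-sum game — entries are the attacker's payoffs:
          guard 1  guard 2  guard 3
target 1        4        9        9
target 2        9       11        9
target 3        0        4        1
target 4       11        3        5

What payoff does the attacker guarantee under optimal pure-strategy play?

Row minima: 4, 9, 0, 3 → the attacker's maximin is 9.
Column maxima: 11, 11, 9 → the defender's minimax is 9.
They coincide at (target 2, guard 3), so the value is 9.

9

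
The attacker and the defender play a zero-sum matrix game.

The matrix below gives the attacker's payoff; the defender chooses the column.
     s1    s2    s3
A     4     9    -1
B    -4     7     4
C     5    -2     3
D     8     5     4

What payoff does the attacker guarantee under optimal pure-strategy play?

4

Row minima: -1, -4, -2, 4 → the attacker's maximin is 4.
Column maxima: 8, 9, 4 → the defender's minimax is 4.
They coincide at (D, s3), so the value is 4.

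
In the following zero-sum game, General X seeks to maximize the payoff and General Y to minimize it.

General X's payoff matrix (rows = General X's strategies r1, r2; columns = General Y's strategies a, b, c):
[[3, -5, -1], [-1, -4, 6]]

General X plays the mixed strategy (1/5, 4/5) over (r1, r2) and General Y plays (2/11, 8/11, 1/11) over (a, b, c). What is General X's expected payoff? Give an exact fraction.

Against (2/11, 8/11, 1/11), each row's expected payoff is r1: -35/11; r2: -28/11.
Taking the (1/5, 4/5)-weighted average: (1/5)·(-35/11) + (4/5)·(-28/11) = -147/55.

-147/55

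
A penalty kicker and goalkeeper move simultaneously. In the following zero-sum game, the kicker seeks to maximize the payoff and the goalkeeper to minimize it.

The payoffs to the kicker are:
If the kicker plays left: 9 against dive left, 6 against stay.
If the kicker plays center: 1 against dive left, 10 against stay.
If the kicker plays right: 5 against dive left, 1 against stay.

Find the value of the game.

7

Row right is strictly dominated by row left, so the kicker never plays it.
The remaining 2×2 game on (left, center) × (dive left, stay) has no saddle point. Let the kicker play left with probability p; indifference gives 9p + (1−p) = 6p + 10(1−p), so p = 3/4.
Similarly the goalkeeper's optimal q on dive left is 1/3, and the value is 9·(1/3) + (6)·(2/3) = 7.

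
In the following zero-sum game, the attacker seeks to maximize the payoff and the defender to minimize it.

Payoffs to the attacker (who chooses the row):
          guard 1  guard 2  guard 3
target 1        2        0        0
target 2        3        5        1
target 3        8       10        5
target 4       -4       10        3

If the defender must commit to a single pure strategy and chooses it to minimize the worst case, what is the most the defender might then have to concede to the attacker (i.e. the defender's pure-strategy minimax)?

The worst case (largest entry) in each column is guard 1: 8, guard 2: 10, guard 3: 5.
The best (smallest) of these is 5.

5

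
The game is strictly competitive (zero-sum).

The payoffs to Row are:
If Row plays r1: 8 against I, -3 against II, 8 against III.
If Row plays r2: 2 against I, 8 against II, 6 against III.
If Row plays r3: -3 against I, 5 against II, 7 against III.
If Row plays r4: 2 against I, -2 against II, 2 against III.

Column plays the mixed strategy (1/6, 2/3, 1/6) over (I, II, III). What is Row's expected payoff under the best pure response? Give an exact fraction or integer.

r1: (8)·(1/6) + (-3)·(2/3) + (8)·(1/6) = 2/3.
r2: (2)·(1/6) + (8)·(2/3) + (6)·(1/6) = 20/3.
r3: (-3)·(1/6) + (5)·(2/3) + (7)·(1/6) = 4.
r4: (2)·(1/6) + (-2)·(2/3) + (2)·(1/6) = -2/3.
The best pure response is r2 with expected payoff 20/3.

20/3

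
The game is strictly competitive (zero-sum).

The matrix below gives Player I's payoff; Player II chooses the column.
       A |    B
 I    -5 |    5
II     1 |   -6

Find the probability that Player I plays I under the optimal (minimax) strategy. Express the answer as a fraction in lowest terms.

7/17

Row minima are -5 and -6, so Player I's maximin is -5; column maxima are 1 and 5, so Player II's minimax is 1. These differ, so the equilibrium is in mixed strategies.
Let Player I play I with probability p. Player II is indifferent when −5p + (1−p) = 5p − 6(1−p), giving p = 7/17.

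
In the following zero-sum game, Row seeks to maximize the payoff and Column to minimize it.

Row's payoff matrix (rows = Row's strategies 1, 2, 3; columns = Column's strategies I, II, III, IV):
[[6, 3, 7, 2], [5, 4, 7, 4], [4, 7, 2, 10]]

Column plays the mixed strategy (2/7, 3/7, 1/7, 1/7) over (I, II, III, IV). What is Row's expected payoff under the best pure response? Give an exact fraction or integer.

1: (6)·(2/7) + (3)·(3/7) + (7)·(1/7) + (2)·(1/7) = 30/7.
2: (5)·(2/7) + (4)·(3/7) + (7)·(1/7) + (4)·(1/7) = 33/7.
3: (4)·(2/7) + (7)·(3/7) + (2)·(1/7) + (10)·(1/7) = 41/7.
The best pure response is 3 with expected payoff 41/7.

41/7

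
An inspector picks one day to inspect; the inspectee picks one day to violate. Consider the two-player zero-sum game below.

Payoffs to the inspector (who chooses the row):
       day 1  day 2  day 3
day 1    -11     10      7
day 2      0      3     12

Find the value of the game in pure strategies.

0

Row minima: -11, 0 → the inspector's maximin is 0.
Column maxima: 0, 10, 12 → the inspectee's minimax is 0.
They coincide at (day 2, day 1), so the value is 0.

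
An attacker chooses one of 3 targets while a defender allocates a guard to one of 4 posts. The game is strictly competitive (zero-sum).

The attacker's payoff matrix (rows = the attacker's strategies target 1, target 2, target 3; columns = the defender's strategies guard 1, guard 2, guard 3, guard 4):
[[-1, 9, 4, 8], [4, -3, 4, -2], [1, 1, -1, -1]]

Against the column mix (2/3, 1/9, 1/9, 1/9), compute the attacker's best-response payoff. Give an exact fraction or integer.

23/9

target 1: (-1)·(2/3) + (9)·(1/9) + (4)·(1/9) + (8)·(1/9) = 5/3.
target 2: (4)·(2/3) + (-3)·(1/9) + (4)·(1/9) + (-2)·(1/9) = 23/9.
target 3: (1)·(2/3) + (1)·(1/9) + (-1)·(1/9) + (-1)·(1/9) = 5/9.
The best pure response is target 2 with expected payoff 23/9.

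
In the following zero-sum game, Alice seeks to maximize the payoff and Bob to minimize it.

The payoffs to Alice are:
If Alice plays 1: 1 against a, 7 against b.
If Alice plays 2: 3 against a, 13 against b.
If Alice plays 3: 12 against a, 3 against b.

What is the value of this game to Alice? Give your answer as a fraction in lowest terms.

Row 1 is strictly dominated by row 2, so Alice never plays it.
The remaining 2×2 game on (2, 3) × (a, b) has no saddle point. Let Alice play 2 with probability p; indifference gives 3p + 12(1−p) = 13p + 3(1−p), so p = 9/19.
Similarly Bob's optimal q on a is 10/19, and the value is 3·(10/19) + (13)·(9/19) = 147/19.

147/19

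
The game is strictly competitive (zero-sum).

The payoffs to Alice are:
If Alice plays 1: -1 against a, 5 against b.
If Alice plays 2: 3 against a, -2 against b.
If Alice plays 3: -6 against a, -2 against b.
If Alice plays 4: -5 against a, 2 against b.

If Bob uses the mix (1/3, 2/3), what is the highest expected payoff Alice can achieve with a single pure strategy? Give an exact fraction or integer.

3

1: (-1)·(1/3) + (5)·(2/3) = 3.
2: (3)·(1/3) + (-2)·(2/3) = -1/3.
3: (-6)·(1/3) + (-2)·(2/3) = -10/3.
4: (-5)·(1/3) + (2)·(2/3) = -1/3.
The best pure response is 1 with expected payoff 3.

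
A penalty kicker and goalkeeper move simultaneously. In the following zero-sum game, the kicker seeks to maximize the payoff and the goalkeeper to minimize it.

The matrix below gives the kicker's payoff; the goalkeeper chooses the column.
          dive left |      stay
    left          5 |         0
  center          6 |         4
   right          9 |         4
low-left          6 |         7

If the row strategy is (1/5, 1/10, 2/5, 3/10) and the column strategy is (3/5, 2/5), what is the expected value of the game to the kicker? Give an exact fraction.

146/25

Against (3/5, 2/5), each row's expected payoff is left: 3; center: 26/5; right: 7; low-left: 32/5.
Taking the (1/5, 1/10, 2/5, 3/10)-weighted average: (1/5)·(3) + (1/10)·(26/5) + (2/5)·(7) + (3/10)·(32/5) = 146/25.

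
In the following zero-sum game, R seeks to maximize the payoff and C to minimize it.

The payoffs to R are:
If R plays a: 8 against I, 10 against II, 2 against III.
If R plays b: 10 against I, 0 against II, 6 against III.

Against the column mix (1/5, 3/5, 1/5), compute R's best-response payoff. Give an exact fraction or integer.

8

a: (8)·(1/5) + (10)·(3/5) + (2)·(1/5) = 8.
b: (10)·(1/5) + (0)·(3/5) + (6)·(1/5) = 16/5.
The best pure response is a with expected payoff 8.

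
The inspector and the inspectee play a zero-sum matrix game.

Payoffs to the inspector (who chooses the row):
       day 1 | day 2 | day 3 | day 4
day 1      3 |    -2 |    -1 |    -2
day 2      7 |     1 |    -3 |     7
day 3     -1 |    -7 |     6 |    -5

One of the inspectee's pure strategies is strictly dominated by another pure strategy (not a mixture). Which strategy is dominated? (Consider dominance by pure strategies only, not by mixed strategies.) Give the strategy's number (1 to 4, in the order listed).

1

The inspectee prefers columns that give the inspector less. Compare day 1 with day 2: -2 < 3, 1 < 7, -7 < -1.
So day 2 strictly dominates day 1 for the inspectee; day 1 is strictly dominated.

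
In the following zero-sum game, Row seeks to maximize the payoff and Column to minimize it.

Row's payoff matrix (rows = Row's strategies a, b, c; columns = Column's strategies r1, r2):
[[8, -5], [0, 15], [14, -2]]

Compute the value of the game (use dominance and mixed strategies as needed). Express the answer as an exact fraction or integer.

Row a is strictly dominated by row c, so Row never plays it.
The remaining 2×2 game on (b, c) × (r1, r2) has no saddle point. Let Row play b with probability p; indifference gives 14(1−p) = 15p − 2(1−p), so p = 16/31.
Similarly Column's optimal q on r1 is 17/31, and the value is 0·(17/31) + (15)·(14/31) = 210/31.

210/31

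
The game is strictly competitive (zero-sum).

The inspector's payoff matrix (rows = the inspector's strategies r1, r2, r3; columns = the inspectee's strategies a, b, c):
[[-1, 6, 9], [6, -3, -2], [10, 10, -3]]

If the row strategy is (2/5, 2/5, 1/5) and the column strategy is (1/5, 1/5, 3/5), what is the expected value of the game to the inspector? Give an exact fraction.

69/25

Against (1/5, 1/5, 3/5), each row's expected payoff is r1: 32/5; r2: -3/5; r3: 11/5.
Taking the (2/5, 2/5, 1/5)-weighted average: (2/5)·(32/5) + (2/5)·(-3/5) + (1/5)·(11/5) = 69/25.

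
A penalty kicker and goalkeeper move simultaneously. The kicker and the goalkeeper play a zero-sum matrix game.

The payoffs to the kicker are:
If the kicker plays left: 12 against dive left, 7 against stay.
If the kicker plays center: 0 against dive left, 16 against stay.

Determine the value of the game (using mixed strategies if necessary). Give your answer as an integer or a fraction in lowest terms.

Row minima are 7 and 0, so the kicker's maximin is 7; column maxima are 12 and 16, so the goalkeeper's minimax is 12. These differ, so the equilibrium is in mixed strategies.
Let the kicker play left with probability p. The goalkeeper is indifferent when 12p = 7p + 16(1−p), giving p = 16/21.
Let the goalkeeper play dive left with probability q. The kicker is indifferent when 12q + 7(1−q) = 16(1−q), giving q = 3/7.
The value is 12·(3/7) + (7)·(4/7) = 64/7.

64/7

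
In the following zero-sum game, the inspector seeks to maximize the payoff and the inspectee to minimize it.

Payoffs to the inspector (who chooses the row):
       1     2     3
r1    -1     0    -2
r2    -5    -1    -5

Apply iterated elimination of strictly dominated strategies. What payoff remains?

Row r2 is strictly dominated by row r1 (-1>-5, 0>-1, -2>-5); eliminate r2.
Column 2 is strictly dominated by 1 for the inspectee (-1<0); eliminate 2.
Column 1 is strictly dominated by 3 for the inspectee (-2<-1); eliminate 1.
Only (r1, 3) remains, with payoff -2.

-2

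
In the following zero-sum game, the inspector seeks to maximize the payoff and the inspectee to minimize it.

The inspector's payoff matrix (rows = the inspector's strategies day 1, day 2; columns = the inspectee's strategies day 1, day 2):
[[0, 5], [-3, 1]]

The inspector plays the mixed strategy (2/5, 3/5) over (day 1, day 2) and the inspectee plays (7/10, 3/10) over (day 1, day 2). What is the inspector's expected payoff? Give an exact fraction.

Against (7/10, 3/10), each row's expected payoff is day 1: 3/2; day 2: -9/5.
Taking the (2/5, 3/5)-weighted average: (2/5)·(3/2) + (3/5)·(-9/5) = -12/25.

-12/25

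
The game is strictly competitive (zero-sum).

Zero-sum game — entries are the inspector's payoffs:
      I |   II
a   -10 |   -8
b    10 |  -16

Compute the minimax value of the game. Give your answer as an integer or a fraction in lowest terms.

-60/7

Row minima are -10 and -16, so the inspector's maximin is -10; column maxima are 10 and -8, so the inspectee's minimax is -8. These differ, so the equilibrium is in mixed strategies.
Let the inspector play a with probability p. The inspectee is indifferent when −10p + 10(1−p) = −8p − 16(1−p), giving p = 13/14.
Let the inspectee play I with probability q. The inspector is indifferent when −10q − 8(1−q) = 10q − 16(1−q), giving q = 2/7.
The value is -10·(2/7) + (-8)·(5/7) = -60/7.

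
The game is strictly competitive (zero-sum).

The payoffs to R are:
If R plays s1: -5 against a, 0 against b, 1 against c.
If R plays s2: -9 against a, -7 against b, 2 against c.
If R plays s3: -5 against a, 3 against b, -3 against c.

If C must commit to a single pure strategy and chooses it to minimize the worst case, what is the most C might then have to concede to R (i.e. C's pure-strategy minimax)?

-5

The worst case (largest entry) in each column is a: -5, b: 3, c: 2.
The best (smallest) of these is -5.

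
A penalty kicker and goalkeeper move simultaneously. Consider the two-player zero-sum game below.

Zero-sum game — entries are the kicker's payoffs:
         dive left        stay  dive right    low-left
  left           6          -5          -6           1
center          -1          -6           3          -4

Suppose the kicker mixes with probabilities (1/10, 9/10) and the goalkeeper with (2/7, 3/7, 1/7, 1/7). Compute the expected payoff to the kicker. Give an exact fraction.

Against (2/7, 3/7, 1/7, 1/7), each row's expected payoff is left: -8/7; center: -3.
Taking the (1/10, 9/10)-weighted average: (1/10)·(-8/7) + (9/10)·(-3) = -197/70.

-197/70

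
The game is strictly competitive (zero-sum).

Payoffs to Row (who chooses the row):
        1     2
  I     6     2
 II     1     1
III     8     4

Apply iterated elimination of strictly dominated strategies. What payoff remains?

Row II is strictly dominated by row I (6>1, 2>1); eliminate II.
Column 1 is strictly dominated by 2 for Column (2<6, 4<8); eliminate 1.
Row I is strictly dominated by row III (4>2); eliminate I.
Only (III, 2) remains, with payoff 4.

4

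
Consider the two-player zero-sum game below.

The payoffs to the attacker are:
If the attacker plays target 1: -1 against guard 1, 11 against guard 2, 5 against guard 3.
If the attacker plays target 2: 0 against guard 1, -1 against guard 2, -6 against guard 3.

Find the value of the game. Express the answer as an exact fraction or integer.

Column guard 2 is strictly dominated by guard 3 for the defender (it gives the attacker more in every row).
The remaining 2×2 game on (target 1, target 2) × (guard 1, guard 3) has no saddle point. Let the attacker play target 1 with probability p; indifference gives −p = 5p − 6(1−p), so p = 1/2.
Similarly the defender's optimal q on guard 1 is 11/12, and the value is -1·(11/12) + (5)·(1/12) = -1/2.

-1/2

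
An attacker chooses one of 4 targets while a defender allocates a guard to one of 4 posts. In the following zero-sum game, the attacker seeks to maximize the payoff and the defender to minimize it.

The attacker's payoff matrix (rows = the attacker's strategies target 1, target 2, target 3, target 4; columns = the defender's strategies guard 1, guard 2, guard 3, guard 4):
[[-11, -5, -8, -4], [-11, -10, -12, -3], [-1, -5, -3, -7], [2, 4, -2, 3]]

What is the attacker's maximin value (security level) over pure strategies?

-2

The worst-case payoff for each row is target 1: -11, target 2: -12, target 3: -7, target 4: -2.
The best of these is -2.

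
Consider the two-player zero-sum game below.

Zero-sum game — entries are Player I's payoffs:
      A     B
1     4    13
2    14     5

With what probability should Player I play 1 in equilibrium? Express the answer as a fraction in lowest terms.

Row minima are 4 and 5, so Player I's maximin is 5; column maxima are 14 and 13, so Player II's minimax is 13. These differ, so the equilibrium is in mixed strategies.
Let Player I play 1 with probability p. Player II is indifferent when 4p + 14(1−p) = 13p + 5(1−p), giving p = 1/2.

1/2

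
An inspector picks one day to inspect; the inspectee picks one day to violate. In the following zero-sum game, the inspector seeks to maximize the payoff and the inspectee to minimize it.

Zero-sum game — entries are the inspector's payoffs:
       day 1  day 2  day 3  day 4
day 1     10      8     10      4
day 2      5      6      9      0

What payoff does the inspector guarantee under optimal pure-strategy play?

Row minima: 4, 0 → the inspector's maximin is 4.
Column maxima: 10, 8, 10, 4 → the inspectee's minimax is 4.
They coincide at (day 1, day 4), so the value is 4.

4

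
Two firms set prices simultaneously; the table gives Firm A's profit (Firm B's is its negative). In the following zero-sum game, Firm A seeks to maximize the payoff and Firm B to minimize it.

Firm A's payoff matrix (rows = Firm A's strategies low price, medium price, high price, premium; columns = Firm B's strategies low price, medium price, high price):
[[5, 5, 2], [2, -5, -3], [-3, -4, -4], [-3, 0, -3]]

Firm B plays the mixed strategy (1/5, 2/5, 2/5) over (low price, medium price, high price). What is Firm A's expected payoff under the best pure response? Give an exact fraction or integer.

19/5

low price: (5)·(1/5) + (5)·(2/5) + (2)·(2/5) = 19/5.
medium price: (2)·(1/5) + (-5)·(2/5) + (-3)·(2/5) = -14/5.
high price: (-3)·(1/5) + (-4)·(2/5) + (-4)·(2/5) = -19/5.
premium: (-3)·(1/5) + (0)·(2/5) + (-3)·(2/5) = -9/5.
The best pure response is low price with expected payoff 19/5.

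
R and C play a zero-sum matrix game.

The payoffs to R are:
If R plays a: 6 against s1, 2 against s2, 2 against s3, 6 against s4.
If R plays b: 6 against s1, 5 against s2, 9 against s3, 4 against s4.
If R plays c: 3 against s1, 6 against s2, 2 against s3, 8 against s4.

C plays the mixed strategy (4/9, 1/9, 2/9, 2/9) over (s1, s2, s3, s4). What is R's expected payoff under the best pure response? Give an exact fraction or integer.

a: (6)·(4/9) + (2)·(1/9) + (2)·(2/9) + (6)·(2/9) = 14/3.
b: (6)·(4/9) + (5)·(1/9) + (9)·(2/9) + (4)·(2/9) = 55/9.
c: (3)·(4/9) + (6)·(1/9) + (2)·(2/9) + (8)·(2/9) = 38/9.
The best pure response is b with expected payoff 55/9.

55/9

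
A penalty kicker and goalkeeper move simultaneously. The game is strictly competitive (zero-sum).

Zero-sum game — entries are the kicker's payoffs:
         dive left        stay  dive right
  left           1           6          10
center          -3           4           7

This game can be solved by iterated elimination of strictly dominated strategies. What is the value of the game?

Column dive right is strictly dominated by dive left for the goalkeeper (1<10, -3<7); eliminate dive right.
Column stay is strictly dominated by dive left for the goalkeeper (1<6, -3<4); eliminate stay.
Row center is strictly dominated by row left (1>-3); eliminate center.
Only (left, dive left) remains, with payoff 1.

1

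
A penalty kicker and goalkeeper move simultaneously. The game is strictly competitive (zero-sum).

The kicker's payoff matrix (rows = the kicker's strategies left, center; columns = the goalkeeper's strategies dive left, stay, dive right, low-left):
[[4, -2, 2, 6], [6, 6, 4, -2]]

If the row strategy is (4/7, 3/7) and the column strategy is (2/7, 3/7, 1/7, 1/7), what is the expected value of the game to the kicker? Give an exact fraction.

136/49

Against (2/7, 3/7, 1/7, 1/7), each row's expected payoff is left: 10/7; center: 32/7.
Taking the (4/7, 3/7)-weighted average: (4/7)·(10/7) + (3/7)·(32/7) = 136/49.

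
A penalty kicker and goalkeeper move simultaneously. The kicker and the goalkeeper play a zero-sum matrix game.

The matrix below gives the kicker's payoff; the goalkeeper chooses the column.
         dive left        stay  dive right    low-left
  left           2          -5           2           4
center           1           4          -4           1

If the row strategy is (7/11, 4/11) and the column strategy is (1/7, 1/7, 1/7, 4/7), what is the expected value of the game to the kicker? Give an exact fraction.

Against (1/7, 1/7, 1/7, 4/7), each row's expected payoff is left: 15/7; center: 5/7.
Taking the (7/11, 4/11)-weighted average: (7/11)·(15/7) + (4/11)·(5/7) = 125/77.

125/77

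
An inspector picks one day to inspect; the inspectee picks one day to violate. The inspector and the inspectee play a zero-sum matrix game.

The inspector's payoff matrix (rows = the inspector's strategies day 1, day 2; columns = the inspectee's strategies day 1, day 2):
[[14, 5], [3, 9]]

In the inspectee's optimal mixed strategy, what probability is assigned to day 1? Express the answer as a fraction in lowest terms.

4/15

Row minima are 5 and 3, so the inspector's maximin is 5; column maxima are 14 and 9, so the inspectee's minimax is 9. These differ, so the equilibrium is in mixed strategies.
Let the inspectee play day 1 with probability q. The inspector is indifferent when 14q + 5(1−q) = 3q + 9(1−q), giving q = 4/15.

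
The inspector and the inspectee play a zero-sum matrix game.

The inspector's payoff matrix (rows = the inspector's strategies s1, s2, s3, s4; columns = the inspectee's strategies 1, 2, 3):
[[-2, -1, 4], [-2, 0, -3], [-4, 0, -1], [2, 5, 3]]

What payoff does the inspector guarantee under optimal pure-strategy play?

2

Row minima: -2, -3, -4, 2 → the inspector's maximin is 2.
Column maxima: 2, 5, 4 → the inspectee's minimax is 2.
They coincide at (s4, 1), so the value is 2.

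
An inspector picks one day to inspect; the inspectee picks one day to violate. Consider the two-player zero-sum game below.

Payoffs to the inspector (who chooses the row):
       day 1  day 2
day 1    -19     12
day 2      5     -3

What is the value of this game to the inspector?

Row minima are -19 and -3, so the inspector's maximin is -3; column maxima are 5 and 12, so the inspectee's minimax is 5. These differ, so the equilibrium is in mixed strategies.
Let the inspector play day 1 with probability p. The inspectee is indifferent when −19p + 5(1−p) = 12p − 3(1−p), giving p = 8/39.
Let the inspectee play day 1 with probability q. The inspector is indifferent when −19q + 12(1−q) = 5q − 3(1−q), giving q = 5/13.
The value is -19·(5/13) + (12)·(8/13) = 1/13.

1/13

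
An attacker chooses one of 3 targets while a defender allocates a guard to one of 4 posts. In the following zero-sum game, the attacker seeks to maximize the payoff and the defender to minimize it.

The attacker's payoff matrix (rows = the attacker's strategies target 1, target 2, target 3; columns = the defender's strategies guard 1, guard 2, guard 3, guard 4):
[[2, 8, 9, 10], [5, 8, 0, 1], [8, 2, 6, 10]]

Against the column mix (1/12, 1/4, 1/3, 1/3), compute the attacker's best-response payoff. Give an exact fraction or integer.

target 1: (2)·(1/12) + (8)·(1/4) + (9)·(1/3) + (10)·(1/3) = 17/2.
target 2: (5)·(1/12) + (8)·(1/4) + (0)·(1/3) + (1)·(1/3) = 11/4.
target 3: (8)·(1/12) + (2)·(1/4) + (6)·(1/3) + (10)·(1/3) = 13/2.
The best pure response is target 1 with expected payoff 17/2.

17/2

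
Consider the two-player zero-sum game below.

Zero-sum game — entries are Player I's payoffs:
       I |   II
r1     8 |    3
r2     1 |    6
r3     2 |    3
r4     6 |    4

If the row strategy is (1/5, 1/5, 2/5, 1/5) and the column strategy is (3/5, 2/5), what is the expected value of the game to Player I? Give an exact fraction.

Against (3/5, 2/5), each row's expected payoff is r1: 6; r2: 3; r3: 12/5; r4: 26/5.
Taking the (1/5, 1/5, 2/5, 1/5)-weighted average: (1/5)·(6) + (1/5)·(3) + (2/5)·(12/5) + (1/5)·(26/5) = 19/5.

19/5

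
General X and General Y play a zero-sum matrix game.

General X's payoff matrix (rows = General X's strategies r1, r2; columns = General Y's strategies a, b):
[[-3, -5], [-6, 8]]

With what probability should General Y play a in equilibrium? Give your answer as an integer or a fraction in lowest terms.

13/16

Row minima are -5 and -6, so General X's maximin is -5; column maxima are -3 and 8, so General Y's minimax is -3. These differ, so the equilibrium is in mixed strategies.
Let General Y play a with probability q. General X is indifferent when −3q − 5(1−q) = −6q + 8(1−q), giving q = 13/16.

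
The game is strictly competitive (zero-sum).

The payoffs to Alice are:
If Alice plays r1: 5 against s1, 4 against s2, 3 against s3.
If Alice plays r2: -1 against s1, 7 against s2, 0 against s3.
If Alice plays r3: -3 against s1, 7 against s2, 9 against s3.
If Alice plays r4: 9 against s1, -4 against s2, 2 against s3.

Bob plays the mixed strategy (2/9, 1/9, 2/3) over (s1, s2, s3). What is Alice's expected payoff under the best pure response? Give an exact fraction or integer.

55/9

r1: (5)·(2/9) + (4)·(1/9) + (3)·(2/3) = 32/9.
r2: (-1)·(2/9) + (7)·(1/9) + (0)·(2/3) = 5/9.
r3: (-3)·(2/9) + (7)·(1/9) + (9)·(2/3) = 55/9.
r4: (9)·(2/9) + (-4)·(1/9) + (2)·(2/3) = 26/9.
The best pure response is r3 with expected payoff 55/9.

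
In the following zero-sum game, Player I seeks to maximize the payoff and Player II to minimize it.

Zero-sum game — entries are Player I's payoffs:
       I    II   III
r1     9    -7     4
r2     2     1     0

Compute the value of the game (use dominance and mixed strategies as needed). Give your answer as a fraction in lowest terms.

1/3

Column I is strictly dominated by III for Player II (it gives Player I more in every row).
The remaining 2×2 game on (r1, r2) × (II, III) has no saddle point. Let Player I play r1 with probability p; indifference gives −7p + (1−p) = 4p, so p = 1/12.
Similarly Player II's optimal q on II is 1/3, and the value is -7·(1/3) + (4)·(2/3) = 1/3.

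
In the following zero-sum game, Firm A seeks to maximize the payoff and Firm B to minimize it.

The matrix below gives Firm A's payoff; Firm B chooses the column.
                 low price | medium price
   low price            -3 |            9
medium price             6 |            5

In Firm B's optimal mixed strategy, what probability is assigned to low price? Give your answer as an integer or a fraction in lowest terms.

Row minima are -3 and 5, so Firm A's maximin is 5; column maxima are 6 and 9, so Firm B's minimax is 6. These differ, so the equilibrium is in mixed strategies.
Let Firm B play low price with probability q. Firm A is indifferent when −3q + 9(1−q) = 6q + 5(1−q), giving q = 4/13.

4/13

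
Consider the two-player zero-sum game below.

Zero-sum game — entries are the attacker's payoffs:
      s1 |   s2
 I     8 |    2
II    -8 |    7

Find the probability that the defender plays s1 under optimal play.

5/21

Row minima are 2 and -8, so the attacker's maximin is 2; column maxima are 8 and 7, so the defender's minimax is 7. These differ, so the equilibrium is in mixed strategies.
Let the defender play s1 with probability q. The attacker is indifferent when 8q + 2(1−q) = −8q + 7(1−q), giving q = 5/21.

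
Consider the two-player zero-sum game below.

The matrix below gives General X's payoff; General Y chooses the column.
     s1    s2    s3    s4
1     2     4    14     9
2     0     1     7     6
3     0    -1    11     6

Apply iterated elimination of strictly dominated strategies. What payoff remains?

Row 3 is strictly dominated by row 1 (2>0, 4>-1, 14>11, 9>6); eliminate 3.
Column s2 is strictly dominated by s1 for General Y (2<4, 0<1); eliminate s2.
Row 2 is strictly dominated by row 1 (2>0, 14>7, 9>6); eliminate 2.
Column s3 is strictly dominated by s1 for General Y (2<14); eliminate s3.
Column s4 is strictly dominated by s1 for General Y (2<9); eliminate s4.
Only (1, s1) remains, with payoff 2.

2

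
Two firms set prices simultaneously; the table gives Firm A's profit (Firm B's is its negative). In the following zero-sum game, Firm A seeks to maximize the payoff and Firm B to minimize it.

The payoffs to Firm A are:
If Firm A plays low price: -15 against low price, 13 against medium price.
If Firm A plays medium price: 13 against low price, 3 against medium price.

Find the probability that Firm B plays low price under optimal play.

Row minima are -15 and 3, so Firm A's maximin is 3; column maxima are 13 and 13, so Firm B's minimax is 13. These differ, so the equilibrium is in mixed strategies.
Let Firm B play low price with probability q. Firm A is indifferent when −15q + 13(1−q) = 13q + 3(1−q), giving q = 5/19.

5/19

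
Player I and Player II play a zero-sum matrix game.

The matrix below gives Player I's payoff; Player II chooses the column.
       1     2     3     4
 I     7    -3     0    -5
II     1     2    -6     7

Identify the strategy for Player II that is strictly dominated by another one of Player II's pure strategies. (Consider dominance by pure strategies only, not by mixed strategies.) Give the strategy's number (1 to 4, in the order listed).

1

Player II prefers columns that give Player I less. Compare 1 with 3: 0 < 7, -6 < 1.
So 3 strictly dominates 1 for Player II; 1 is strictly dominated.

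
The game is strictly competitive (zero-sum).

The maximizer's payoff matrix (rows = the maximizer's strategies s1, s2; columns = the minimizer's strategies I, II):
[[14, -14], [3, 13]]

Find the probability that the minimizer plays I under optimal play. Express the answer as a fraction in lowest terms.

27/38

Row minima are -14 and 3, so the maximizer's maximin is 3; column maxima are 14 and 13, so the minimizer's minimax is 13. These differ, so the equilibrium is in mixed strategies.
Let the minimizer play I with probability q. The maximizer is indifferent when 14q − 14(1−q) = 3q + 13(1−q), giving q = 27/38.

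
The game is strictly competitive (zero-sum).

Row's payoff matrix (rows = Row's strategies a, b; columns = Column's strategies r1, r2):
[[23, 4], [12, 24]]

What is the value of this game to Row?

504/31

Row minima are 4 and 12, so Row's maximin is 12; column maxima are 23 and 24, so Column's minimax is 23. These differ, so the equilibrium is in mixed strategies.
Let Row play a with probability p. Column is indifferent when 23p + 12(1−p) = 4p + 24(1−p), giving p = 12/31.
Let Column play r1 with probability q. Row is indifferent when 23q + 4(1−q) = 12q + 24(1−q), giving q = 20/31.
The value is 23·(20/31) + (4)·(11/31) = 504/31.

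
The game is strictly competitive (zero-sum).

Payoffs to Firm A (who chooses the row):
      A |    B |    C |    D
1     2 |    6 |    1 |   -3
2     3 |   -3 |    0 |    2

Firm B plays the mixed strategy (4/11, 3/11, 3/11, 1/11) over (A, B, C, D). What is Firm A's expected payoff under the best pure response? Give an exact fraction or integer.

1: (2)·(4/11) + (6)·(3/11) + (1)·(3/11) + (-3)·(1/11) = 26/11.
2: (3)·(4/11) + (-3)·(3/11) + (0)·(3/11) + (2)·(1/11) = 5/11.
The best pure response is 1 with expected payoff 26/11.

26/11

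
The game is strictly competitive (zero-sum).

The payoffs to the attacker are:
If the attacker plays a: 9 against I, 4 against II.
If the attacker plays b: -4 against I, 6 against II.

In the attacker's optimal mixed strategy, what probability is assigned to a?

2/3

Row minima are 4 and -4, so the attacker's maximin is 4; column maxima are 9 and 6, so the defender's minimax is 6. These differ, so the equilibrium is in mixed strategies.
Let the attacker play a with probability p. The defender is indifferent when 9p − 4(1−p) = 4p + 6(1−p), giving p = 2/3.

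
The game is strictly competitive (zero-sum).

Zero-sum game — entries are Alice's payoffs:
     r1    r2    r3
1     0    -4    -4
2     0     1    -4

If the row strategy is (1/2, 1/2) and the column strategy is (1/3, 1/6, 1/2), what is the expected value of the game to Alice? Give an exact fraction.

Against (1/3, 1/6, 1/2), each row's expected payoff is 1: -8/3; 2: -11/6.
Taking the (1/2, 1/2)-weighted average: (1/2)·(-8/3) + (1/2)·(-11/6) = -9/4.

-9/4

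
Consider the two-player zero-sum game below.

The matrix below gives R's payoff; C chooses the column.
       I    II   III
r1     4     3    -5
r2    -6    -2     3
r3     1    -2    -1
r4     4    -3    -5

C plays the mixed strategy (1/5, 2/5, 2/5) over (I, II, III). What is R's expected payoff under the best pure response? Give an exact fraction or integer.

r1: (4)·(1/5) + (3)·(2/5) + (-5)·(2/5) = 0.
r2: (-6)·(1/5) + (-2)·(2/5) + (3)·(2/5) = -4/5.
r3: (1)·(1/5) + (-2)·(2/5) + (-1)·(2/5) = -1.
r4: (4)·(1/5) + (-3)·(2/5) + (-5)·(2/5) = -12/5.
The best pure response is r1 with expected payoff 0.

0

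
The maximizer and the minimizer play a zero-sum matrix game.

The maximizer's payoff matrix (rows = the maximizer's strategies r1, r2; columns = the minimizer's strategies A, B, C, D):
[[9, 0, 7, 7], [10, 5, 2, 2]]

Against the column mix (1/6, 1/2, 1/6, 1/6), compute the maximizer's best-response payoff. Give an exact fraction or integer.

r1: (9)·(1/6) + (0)·(1/2) + (7)·(1/6) + (7)·(1/6) = 23/6.
r2: (10)·(1/6) + (5)·(1/2) + (2)·(1/6) + (2)·(1/6) = 29/6.
The best pure response is r2 with expected payoff 29/6.

29/6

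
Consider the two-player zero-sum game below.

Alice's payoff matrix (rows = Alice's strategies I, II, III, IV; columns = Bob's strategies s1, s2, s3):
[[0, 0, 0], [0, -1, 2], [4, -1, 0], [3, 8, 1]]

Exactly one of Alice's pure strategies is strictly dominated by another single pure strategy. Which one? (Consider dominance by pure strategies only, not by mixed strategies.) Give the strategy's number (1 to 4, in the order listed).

Compare I with IV: 3 > 0, 8 > 0, 1 > 0.
So IV strictly dominates I for Alice; I is strictly dominated.

1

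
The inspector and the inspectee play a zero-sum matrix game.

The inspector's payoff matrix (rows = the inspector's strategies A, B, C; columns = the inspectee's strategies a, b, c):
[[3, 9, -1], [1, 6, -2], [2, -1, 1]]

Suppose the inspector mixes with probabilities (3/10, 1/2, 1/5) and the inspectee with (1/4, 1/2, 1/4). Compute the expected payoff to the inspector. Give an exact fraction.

117/40

Against (1/4, 1/2, 1/4), each row's expected payoff is A: 5; B: 11/4; C: 1/4.
Taking the (3/10, 1/2, 1/5)-weighted average: (3/10)·(5) + (1/2)·(11/4) + (1/5)·(1/4) = 117/40.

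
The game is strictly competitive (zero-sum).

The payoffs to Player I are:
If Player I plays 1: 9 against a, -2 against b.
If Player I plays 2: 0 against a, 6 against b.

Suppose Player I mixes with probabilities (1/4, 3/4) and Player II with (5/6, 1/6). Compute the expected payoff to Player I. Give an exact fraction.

61/24

Against (5/6, 1/6), each row's expected payoff is 1: 43/6; 2: 1.
Taking the (1/4, 3/4)-weighted average: (1/4)·(43/6) + (3/4)·(1) = 61/24.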